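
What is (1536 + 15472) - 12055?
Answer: 4953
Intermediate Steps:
(1536 + 15472) - 12055 = 17008 - 12055 = 4953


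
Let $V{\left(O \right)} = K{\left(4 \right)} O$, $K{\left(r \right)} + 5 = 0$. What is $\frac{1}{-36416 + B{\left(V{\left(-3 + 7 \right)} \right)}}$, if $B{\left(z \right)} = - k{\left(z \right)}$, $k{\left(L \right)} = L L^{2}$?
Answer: $- \frac{1}{28416} \approx -3.5191 \cdot 10^{-5}$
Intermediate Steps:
$K{\left(r \right)} = -5$ ($K{\left(r \right)} = -5 + 0 = -5$)
$k{\left(L \right)} = L^{3}$
$V{\left(O \right)} = - 5 O$
$B{\left(z \right)} = - z^{3}$
$\frac{1}{-36416 + B{\left(V{\left(-3 + 7 \right)} \right)}} = \frac{1}{-36416 - \left(- 5 \left(-3 + 7\right)\right)^{3}} = \frac{1}{-36416 - \left(\left(-5\right) 4\right)^{3}} = \frac{1}{-36416 - \left(-20\right)^{3}} = \frac{1}{-36416 - -8000} = \frac{1}{-36416 + 8000} = \frac{1}{-28416} = - \frac{1}{28416}$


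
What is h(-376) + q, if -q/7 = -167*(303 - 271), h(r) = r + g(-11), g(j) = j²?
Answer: 37153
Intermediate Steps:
h(r) = 121 + r (h(r) = r + (-11)² = r + 121 = 121 + r)
q = 37408 (q = -(-1169)*(303 - 271) = -(-1169)*32 = -7*(-5344) = 37408)
h(-376) + q = (121 - 376) + 37408 = -255 + 37408 = 37153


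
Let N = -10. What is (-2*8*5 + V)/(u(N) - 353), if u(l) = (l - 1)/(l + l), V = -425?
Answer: 10100/7049 ≈ 1.4328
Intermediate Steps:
u(l) = (-1 + l)/(2*l) (u(l) = (-1 + l)/((2*l)) = (-1 + l)*(1/(2*l)) = (-1 + l)/(2*l))
(-2*8*5 + V)/(u(N) - 353) = (-2*8*5 - 425)/((½)*(-1 - 10)/(-10) - 353) = (-16*5 - 425)/((½)*(-⅒)*(-11) - 353) = (-80 - 425)/(11/20 - 353) = -505/(-7049/20) = -505*(-20/7049) = 10100/7049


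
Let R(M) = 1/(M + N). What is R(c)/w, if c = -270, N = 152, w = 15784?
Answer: -1/1862512 ≈ -5.3691e-7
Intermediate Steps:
R(M) = 1/(152 + M) (R(M) = 1/(M + 152) = 1/(152 + M))
R(c)/w = 1/((152 - 270)*15784) = (1/15784)/(-118) = -1/118*1/15784 = -1/1862512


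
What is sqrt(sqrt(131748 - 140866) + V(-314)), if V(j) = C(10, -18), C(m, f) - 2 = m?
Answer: sqrt(12 + I*sqrt(9118)) ≈ 7.3566 + 6.49*I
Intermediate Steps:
C(m, f) = 2 + m
V(j) = 12 (V(j) = 2 + 10 = 12)
sqrt(sqrt(131748 - 140866) + V(-314)) = sqrt(sqrt(131748 - 140866) + 12) = sqrt(sqrt(-9118) + 12) = sqrt(I*sqrt(9118) + 12) = sqrt(12 + I*sqrt(9118))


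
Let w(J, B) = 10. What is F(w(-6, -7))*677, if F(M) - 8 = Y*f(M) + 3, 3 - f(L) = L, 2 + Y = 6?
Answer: -11509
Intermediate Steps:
Y = 4 (Y = -2 + 6 = 4)
f(L) = 3 - L
F(M) = 23 - 4*M (F(M) = 8 + (4*(3 - M) + 3) = 8 + ((12 - 4*M) + 3) = 8 + (15 - 4*M) = 23 - 4*M)
F(w(-6, -7))*677 = (23 - 4*10)*677 = (23 - 40)*677 = -17*677 = -11509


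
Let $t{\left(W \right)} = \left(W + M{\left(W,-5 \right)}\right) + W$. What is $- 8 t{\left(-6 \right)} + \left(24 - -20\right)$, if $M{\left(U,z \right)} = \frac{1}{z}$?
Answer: $\frac{708}{5} \approx 141.6$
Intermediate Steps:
$t{\left(W \right)} = - \frac{1}{5} + 2 W$ ($t{\left(W \right)} = \left(W + \frac{1}{-5}\right) + W = \left(W - \frac{1}{5}\right) + W = \left(- \frac{1}{5} + W\right) + W = - \frac{1}{5} + 2 W$)
$- 8 t{\left(-6 \right)} + \left(24 - -20\right) = - 8 \left(- \frac{1}{5} + 2 \left(-6\right)\right) + \left(24 - -20\right) = - 8 \left(- \frac{1}{5} - 12\right) + \left(24 + 20\right) = \left(-8\right) \left(- \frac{61}{5}\right) + 44 = \frac{488}{5} + 44 = \frac{708}{5}$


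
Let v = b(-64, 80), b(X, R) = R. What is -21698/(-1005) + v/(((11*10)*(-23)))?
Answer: 5481554/254265 ≈ 21.558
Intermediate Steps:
v = 80
-21698/(-1005) + v/(((11*10)*(-23))) = -21698/(-1005) + 80/(((11*10)*(-23))) = -21698*(-1/1005) + 80/((110*(-23))) = 21698/1005 + 80/(-2530) = 21698/1005 + 80*(-1/2530) = 21698/1005 - 8/253 = 5481554/254265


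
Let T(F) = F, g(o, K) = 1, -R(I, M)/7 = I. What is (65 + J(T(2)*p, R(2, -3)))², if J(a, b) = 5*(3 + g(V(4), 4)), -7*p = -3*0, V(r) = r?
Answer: 7225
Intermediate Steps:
R(I, M) = -7*I
p = 0 (p = -(-3)*0/7 = -⅐*0 = 0)
J(a, b) = 20 (J(a, b) = 5*(3 + 1) = 5*4 = 20)
(65 + J(T(2)*p, R(2, -3)))² = (65 + 20)² = 85² = 7225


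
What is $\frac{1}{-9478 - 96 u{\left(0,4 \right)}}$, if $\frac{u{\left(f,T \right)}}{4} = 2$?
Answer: $- \frac{1}{10246} \approx -9.7599 \cdot 10^{-5}$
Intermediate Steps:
$u{\left(f,T \right)} = 8$ ($u{\left(f,T \right)} = 4 \cdot 2 = 8$)
$\frac{1}{-9478 - 96 u{\left(0,4 \right)}} = \frac{1}{-9478 - 768} = \frac{1}{-10246} = - \frac{1}{10246}$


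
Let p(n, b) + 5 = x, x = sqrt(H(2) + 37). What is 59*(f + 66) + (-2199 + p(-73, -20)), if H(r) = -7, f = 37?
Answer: 3873 + sqrt(30) ≈ 3878.5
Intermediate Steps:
x = sqrt(30) (x = sqrt(-7 + 37) = sqrt(30) ≈ 5.4772)
p(n, b) = -5 + sqrt(30)
59*(f + 66) + (-2199 + p(-73, -20)) = 59*(37 + 66) + (-2199 + (-5 + sqrt(30))) = 59*103 + (-2204 + sqrt(30)) = 6077 + (-2204 + sqrt(30)) = 3873 + sqrt(30)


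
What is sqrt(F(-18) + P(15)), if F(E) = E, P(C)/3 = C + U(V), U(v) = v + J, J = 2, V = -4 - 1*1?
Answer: 3*sqrt(2) ≈ 4.2426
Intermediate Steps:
V = -5 (V = -4 - 1 = -5)
U(v) = 2 + v (U(v) = v + 2 = 2 + v)
P(C) = -9 + 3*C (P(C) = 3*(C + (2 - 5)) = 3*(C - 3) = 3*(-3 + C) = -9 + 3*C)
sqrt(F(-18) + P(15)) = sqrt(-18 + (-9 + 3*15)) = sqrt(-18 + (-9 + 45)) = sqrt(-18 + 36) = sqrt(18) = 3*sqrt(2)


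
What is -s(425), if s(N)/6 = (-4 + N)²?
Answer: -1063446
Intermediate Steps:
s(N) = 6*(-4 + N)²
-s(425) = -6*(-4 + 425)² = -6*421² = -6*177241 = -1*1063446 = -1063446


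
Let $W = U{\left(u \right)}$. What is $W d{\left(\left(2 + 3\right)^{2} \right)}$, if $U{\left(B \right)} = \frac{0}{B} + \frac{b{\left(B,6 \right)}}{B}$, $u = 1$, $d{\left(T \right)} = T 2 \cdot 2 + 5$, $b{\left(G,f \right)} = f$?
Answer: $630$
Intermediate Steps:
$d{\left(T \right)} = 5 + 4 T$ ($d{\left(T \right)} = 2 T 2 + 5 = 4 T + 5 = 5 + 4 T$)
$U{\left(B \right)} = \frac{6}{B}$ ($U{\left(B \right)} = \frac{0}{B} + \frac{6}{B} = 0 + \frac{6}{B} = \frac{6}{B}$)
$W = 6$ ($W = \frac{6}{1} = 6 \cdot 1 = 6$)
$W d{\left(\left(2 + 3\right)^{2} \right)} = 6 \left(5 + 4 \left(2 + 3\right)^{2}\right) = 6 \left(5 + 4 \cdot 5^{2}\right) = 6 \left(5 + 4 \cdot 25\right) = 6 \left(5 + 100\right) = 6 \cdot 105 = 630$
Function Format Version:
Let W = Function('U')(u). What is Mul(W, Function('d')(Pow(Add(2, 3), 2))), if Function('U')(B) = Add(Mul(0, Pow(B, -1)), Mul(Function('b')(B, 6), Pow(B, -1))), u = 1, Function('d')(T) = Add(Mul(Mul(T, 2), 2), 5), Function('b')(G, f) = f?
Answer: 630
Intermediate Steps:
Function('d')(T) = Add(5, Mul(4, T)) (Function('d')(T) = Add(Mul(Mul(2, T), 2), 5) = Add(Mul(4, T), 5) = Add(5, Mul(4, T)))
Function('U')(B) = Mul(6, Pow(B, -1)) (Function('U')(B) = Add(Mul(0, Pow(B, -1)), Mul(6, Pow(B, -1))) = Add(0, Mul(6, Pow(B, -1))) = Mul(6, Pow(B, -1)))
W = 6 (W = Mul(6, Pow(1, -1)) = Mul(6, 1) = 6)
Mul(W, Function('d')(Pow(Add(2, 3), 2))) = Mul(6, Add(5, Mul(4, Pow(Add(2, 3), 2)))) = Mul(6, Add(5, Mul(4, Pow(5, 2)))) = Mul(6, Add(5, Mul(4, 25))) = Mul(6, Add(5, 100)) = Mul(6, 105) = 630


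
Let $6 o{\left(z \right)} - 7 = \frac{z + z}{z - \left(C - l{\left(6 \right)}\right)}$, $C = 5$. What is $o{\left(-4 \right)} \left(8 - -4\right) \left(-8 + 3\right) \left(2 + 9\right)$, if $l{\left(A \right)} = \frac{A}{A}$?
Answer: $-880$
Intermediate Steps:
$l{\left(A \right)} = 1$
$o{\left(z \right)} = \frac{7}{6} + \frac{z}{3 \left(-4 + z\right)}$ ($o{\left(z \right)} = \frac{7}{6} + \frac{\left(z + z\right) \frac{1}{z + \left(1 - 5\right)}}{6} = \frac{7}{6} + \frac{2 z \frac{1}{z + \left(1 - 5\right)}}{6} = \frac{7}{6} + \frac{2 z \frac{1}{z - 4}}{6} = \frac{7}{6} + \frac{2 z \frac{1}{-4 + z}}{6} = \frac{7}{6} + \frac{z}{3 \left(-4 + z\right)}$)
$o{\left(-4 \right)} \left(8 - -4\right) \left(-8 + 3\right) \left(2 + 9\right) = \frac{-28 + 9 \left(-4\right)}{6 \left(-4 - 4\right)} \left(8 - -4\right) \left(-8 + 3\right) \left(2 + 9\right) = \frac{-28 - 36}{6 \left(-8\right)} \left(8 + 4\right) \left(\left(-5\right) 11\right) = \frac{1}{6} \left(- \frac{1}{8}\right) \left(-64\right) 12 \left(-55\right) = \frac{4}{3} \cdot 12 \left(-55\right) = 16 \left(-55\right) = -880$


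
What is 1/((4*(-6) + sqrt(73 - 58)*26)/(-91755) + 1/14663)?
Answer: -198970387824285/661098594257 - 170972988104490*sqrt(15)/661098594257 ≈ -1302.6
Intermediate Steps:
1/((4*(-6) + sqrt(73 - 58)*26)/(-91755) + 1/14663) = 1/((-24 + sqrt(15)*26)*(-1/91755) + 1/14663) = 1/((-24 + 26*sqrt(15))*(-1/91755) + 1/14663) = 1/((8/30585 - 26*sqrt(15)/91755) + 1/14663) = 1/(147889/448467855 - 26*sqrt(15)/91755)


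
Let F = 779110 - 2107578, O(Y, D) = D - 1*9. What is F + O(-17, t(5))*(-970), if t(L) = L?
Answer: -1324588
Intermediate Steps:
O(Y, D) = -9 + D (O(Y, D) = D - 9 = -9 + D)
F = -1328468
F + O(-17, t(5))*(-970) = -1328468 + (-9 + 5)*(-970) = -1328468 - 4*(-970) = -1328468 + 3880 = -1324588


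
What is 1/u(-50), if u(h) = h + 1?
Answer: -1/49 ≈ -0.020408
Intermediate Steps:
u(h) = 1 + h
1/u(-50) = 1/(1 - 50) = 1/(-49) = -1/49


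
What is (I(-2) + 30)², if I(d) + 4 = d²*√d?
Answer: 644 + 208*I*√2 ≈ 644.0 + 294.16*I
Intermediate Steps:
I(d) = -4 + d^(5/2) (I(d) = -4 + d²*√d = -4 + d^(5/2))
(I(-2) + 30)² = ((-4 + (-2)^(5/2)) + 30)² = ((-4 + 4*I*√2) + 30)² = (26 + 4*I*√2)²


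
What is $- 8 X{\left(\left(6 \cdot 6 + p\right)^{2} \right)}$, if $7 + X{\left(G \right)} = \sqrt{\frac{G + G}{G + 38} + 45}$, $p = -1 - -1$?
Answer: $56 - \frac{168 \sqrt{47357}}{667} \approx 1.188$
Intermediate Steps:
$p = 0$ ($p = -1 + 1 = 0$)
$X{\left(G \right)} = -7 + \sqrt{45 + \frac{2 G}{38 + G}}$ ($X{\left(G \right)} = -7 + \sqrt{\frac{G + G}{G + 38} + 45} = -7 + \sqrt{\frac{2 G}{38 + G} + 45} = -7 + \sqrt{45 + \frac{2 G}{38 + G}}$)
$- 8 X{\left(\left(6 \cdot 6 + p\right)^{2} \right)} = - 8 \left(-7 + \sqrt{\frac{1710 + 47 \left(6 \cdot 6 + 0\right)^{2}}{38 + \left(6 \cdot 6 + 0\right)^{2}}}\right) = - 8 \left(-7 + \sqrt{\frac{1710 + 47 \left(36 + 0\right)^{2}}{38 + \left(36 + 0\right)^{2}}}\right) = - 8 \left(-7 + \sqrt{\frac{1710 + 47 \cdot 36^{2}}{38 + 36^{2}}}\right) = - 8 \left(-7 + \sqrt{\frac{1710 + 47 \cdot 1296}{38 + 1296}}\right) = - 8 \left(-7 + \sqrt{\frac{1710 + 60912}{1334}}\right) = - 8 \left(-7 + \sqrt{\frac{1}{1334} \cdot 62622}\right) = - 8 \left(-7 + \sqrt{\frac{31311}{667}}\right) = - 8 \left(-7 + \frac{21 \sqrt{47357}}{667}\right) = 56 - \frac{168 \sqrt{47357}}{667}$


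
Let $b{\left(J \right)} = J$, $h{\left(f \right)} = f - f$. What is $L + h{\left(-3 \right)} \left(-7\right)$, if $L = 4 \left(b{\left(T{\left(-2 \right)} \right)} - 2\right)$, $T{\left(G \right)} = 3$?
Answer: $4$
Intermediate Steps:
$h{\left(f \right)} = 0$
$L = 4$ ($L = 4 \left(3 - 2\right) = 4 \cdot 1 = 4$)
$L + h{\left(-3 \right)} \left(-7\right) = 4 + 0 \left(-7\right) = 4 + 0 = 4$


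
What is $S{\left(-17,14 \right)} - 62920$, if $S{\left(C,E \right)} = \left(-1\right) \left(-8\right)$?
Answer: $-62912$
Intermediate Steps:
$S{\left(C,E \right)} = 8$
$S{\left(-17,14 \right)} - 62920 = 8 - 62920 = -62912$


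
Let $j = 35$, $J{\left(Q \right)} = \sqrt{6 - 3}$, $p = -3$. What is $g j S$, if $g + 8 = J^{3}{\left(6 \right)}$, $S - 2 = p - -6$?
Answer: $-1400 + 525 \sqrt{3} \approx -490.67$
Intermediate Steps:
$J{\left(Q \right)} = \sqrt{3}$
$S = 5$ ($S = 2 - -3 = 2 + \left(-3 + 6\right) = 2 + 3 = 5$)
$g = -8 + 3 \sqrt{3}$ ($g = -8 + \left(\sqrt{3}\right)^{3} = -8 + 3 \sqrt{3} \approx -2.8038$)
$g j S = \left(-8 + 3 \sqrt{3}\right) 35 \cdot 5 = \left(-280 + 105 \sqrt{3}\right) 5 = -1400 + 525 \sqrt{3}$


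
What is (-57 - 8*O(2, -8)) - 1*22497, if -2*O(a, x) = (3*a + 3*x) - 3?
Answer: -22638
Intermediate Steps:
O(a, x) = 3/2 - 3*a/2 - 3*x/2 (O(a, x) = -((3*a + 3*x) - 3)/2 = -(-3 + 3*a + 3*x)/2 = 3/2 - 3*a/2 - 3*x/2)
(-57 - 8*O(2, -8)) - 1*22497 = (-57 - 8*(3/2 - 3/2*2 - 3/2*(-8))) - 1*22497 = (-57 - 8*(3/2 - 3 + 12)) - 22497 = (-57 - 8*21/2) - 22497 = (-57 - 84) - 22497 = -141 - 22497 = -22638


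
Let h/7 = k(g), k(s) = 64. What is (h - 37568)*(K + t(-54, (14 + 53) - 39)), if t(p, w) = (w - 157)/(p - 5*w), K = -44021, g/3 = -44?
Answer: 158501379200/97 ≈ 1.6340e+9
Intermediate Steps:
g = -132 (g = 3*(-44) = -132)
h = 448 (h = 7*64 = 448)
t(p, w) = (-157 + w)/(p - 5*w)
(h - 37568)*(K + t(-54, (14 + 53) - 39)) = (448 - 37568)*(-44021 + (-157 + ((14 + 53) - 39))/(-54 - 5*((14 + 53) - 39))) = -37120*(-44021 + (-157 + (67 - 39))/(-54 - 5*(67 - 39))) = -37120*(-44021 + (-157 + 28)/(-54 - 5*28)) = -37120*(-44021 - 129/(-54 - 140)) = -37120*(-44021 - 129/(-194)) = -37120*(-44021 - 1/194*(-129)) = -37120*(-44021 + 129/194) = -37120*(-8539945/194) = 158501379200/97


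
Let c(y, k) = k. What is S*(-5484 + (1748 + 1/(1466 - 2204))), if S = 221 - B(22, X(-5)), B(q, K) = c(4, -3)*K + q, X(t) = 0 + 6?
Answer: -598305673/738 ≈ -8.1071e+5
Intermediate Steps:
X(t) = 6
B(q, K) = q - 3*K (B(q, K) = -3*K + q = q - 3*K)
S = 217 (S = 221 - (22 - 3*6) = 221 - (22 - 18) = 221 - 1*4 = 221 - 4 = 217)
S*(-5484 + (1748 + 1/(1466 - 2204))) = 217*(-5484 + (1748 + 1/(1466 - 2204))) = 217*(-5484 + (1748 + 1/(-738))) = 217*(-5484 + (1748 - 1/738)) = 217*(-5484 + 1290023/738) = 217*(-2757169/738) = -598305673/738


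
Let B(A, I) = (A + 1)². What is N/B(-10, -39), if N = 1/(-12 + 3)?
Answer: -1/729 ≈ -0.0013717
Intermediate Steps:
B(A, I) = (1 + A)²
N = -⅑ (N = 1/(-9) = -⅑ ≈ -0.11111)
N/B(-10, -39) = -1/(9*(1 - 10)²) = -1/(9*((-9)²)) = -⅑/81 = -⅑*1/81 = -1/729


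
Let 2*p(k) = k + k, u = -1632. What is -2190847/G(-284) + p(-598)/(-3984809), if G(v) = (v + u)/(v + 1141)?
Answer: 7481701565787879/7634894044 ≈ 9.7994e+5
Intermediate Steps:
p(k) = k (p(k) = (k + k)/2 = (2*k)/2 = k)
G(v) = (-1632 + v)/(1141 + v) (G(v) = (v - 1632)/(v + 1141) = (-1632 + v)/(1141 + v))
-2190847/G(-284) + p(-598)/(-3984809) = -2190847*(1141 - 284)/(-1632 - 284) - 598/(-3984809) = -2190847/(-1916/857) - 598*(-1/3984809) = -2190847/((1/857)*(-1916)) + 598/3984809 = -2190847/(-1916/857) + 598/3984809 = -2190847*(-857/1916) + 598/3984809 = 1877555879/1916 + 598/3984809 = 7481701565787879/7634894044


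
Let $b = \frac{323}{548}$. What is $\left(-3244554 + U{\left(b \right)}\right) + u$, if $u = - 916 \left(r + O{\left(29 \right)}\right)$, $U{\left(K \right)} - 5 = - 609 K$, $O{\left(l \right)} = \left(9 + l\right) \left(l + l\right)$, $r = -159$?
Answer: $- \frac{2804734119}{548} \approx -5.1181 \cdot 10^{6}$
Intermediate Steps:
$b = \frac{323}{548}$ ($b = 323 \cdot \frac{1}{548} = \frac{323}{548} \approx 0.58942$)
$O{\left(l \right)} = 2 l \left(9 + l\right)$ ($O{\left(l \right)} = \left(9 + l\right) 2 l = 2 l \left(9 + l\right)$)
$U{\left(K \right)} = 5 - 609 K$
$u = -1873220$ ($u = - 916 \left(-159 + 2 \cdot 29 \left(9 + 29\right)\right) = - 916 \left(-159 + 2 \cdot 29 \cdot 38\right) = - 916 \left(-159 + 2204\right) = \left(-916\right) 2045 = -1873220$)
$\left(-3244554 + U{\left(b \right)}\right) + u = \left(-3244554 + \left(5 - \frac{196707}{548}\right)\right) - 1873220 = \left(-3244554 - \frac{193967}{548}\right) - 1873220 = - \frac{1778209559}{548} - 1873220 = - \frac{2804734119}{548}$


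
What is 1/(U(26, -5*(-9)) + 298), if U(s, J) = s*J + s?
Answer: 1/1494 ≈ 0.00066934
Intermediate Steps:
U(s, J) = s + J*s (U(s, J) = J*s + s = s + J*s)
1/(U(26, -5*(-9)) + 298) = 1/(26*(1 - 5*(-9)) + 298) = 1/(26*(1 + 45) + 298) = 1/(26*46 + 298) = 1/(1196 + 298) = 1/1494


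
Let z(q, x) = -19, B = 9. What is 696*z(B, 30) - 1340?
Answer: -14564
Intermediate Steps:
696*z(B, 30) - 1340 = 696*(-19) - 1340 = -13224 - 1340 = -14564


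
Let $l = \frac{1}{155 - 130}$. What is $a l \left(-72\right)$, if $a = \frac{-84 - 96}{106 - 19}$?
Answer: $\frac{864}{145} \approx 5.9586$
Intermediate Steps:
$l = \frac{1}{25} \approx 0.04$
$a = - \frac{60}{29}$ ($a = - \frac{180}{87} = \left(-180\right) \frac{1}{87} = - \frac{60}{29} \approx -2.069$)
$a l \left(-72\right) = \left(- \frac{60}{29}\right) \frac{1}{25} \left(-72\right) = \left(- \frac{12}{145}\right) \left(-72\right) = \frac{864}{145}$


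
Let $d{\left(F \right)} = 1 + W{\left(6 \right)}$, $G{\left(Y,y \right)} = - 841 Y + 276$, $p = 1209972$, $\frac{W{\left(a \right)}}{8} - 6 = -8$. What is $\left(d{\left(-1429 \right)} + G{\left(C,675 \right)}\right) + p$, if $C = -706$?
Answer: $1803979$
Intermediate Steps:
$W{\left(a \right)} = -16$ ($W{\left(a \right)} = 48 + 8 \left(-8\right) = 48 - 64 = -16$)
$G{\left(Y,y \right)} = 276 - 841 Y$
$d{\left(F \right)} = -15$ ($d{\left(F \right)} = 1 - 16 = -15$)
$\left(d{\left(-1429 \right)} + G{\left(C,675 \right)}\right) + p = \left(-15 + \left(276 - -593746\right)\right) + 1209972 = \left(-15 + \left(276 + 593746\right)\right) + 1209972 = \left(-15 + 594022\right) + 1209972 = 594007 + 1209972 = 1803979$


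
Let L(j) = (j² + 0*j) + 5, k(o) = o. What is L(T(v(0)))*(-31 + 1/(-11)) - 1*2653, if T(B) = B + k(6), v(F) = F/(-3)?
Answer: -43205/11 ≈ -3927.7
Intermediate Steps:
v(F) = -F/3 (v(F) = F*(-⅓) = -F/3)
T(B) = 6 + B (T(B) = B + 6 = 6 + B)
L(j) = 5 + j² (L(j) = (j² + 0) + 5 = j² + 5 = 5 + j²)
L(T(v(0)))*(-31 + 1/(-11)) - 1*2653 = (5 + (6 - ⅓*0)²)*(-31 + 1/(-11)) - 1*2653 = (5 + (6 + 0)²)*(-31 - 1/11) - 2653 = (5 + 6²)*(-342/11) - 2653 = (5 + 36)*(-342/11) - 2653 = 41*(-342/11) - 2653 = -14022/11 - 2653 = -43205/11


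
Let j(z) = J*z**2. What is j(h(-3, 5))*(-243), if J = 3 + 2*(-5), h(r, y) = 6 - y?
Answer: 1701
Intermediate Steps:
J = -7 (J = 3 - 10 = -7)
j(z) = -7*z**2
j(h(-3, 5))*(-243) = -7*(6 - 1*5)**2*(-243) = -7*(6 - 5)**2*(-243) = -7*1**2*(-243) = -7*1*(-243) = -7*(-243) = 1701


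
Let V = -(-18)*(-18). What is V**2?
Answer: 104976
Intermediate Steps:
V = -324 (V = -1*324 = -324)
V**2 = (-324)**2 = 104976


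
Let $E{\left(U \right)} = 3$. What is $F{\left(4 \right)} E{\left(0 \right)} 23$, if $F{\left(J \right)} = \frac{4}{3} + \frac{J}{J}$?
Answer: $161$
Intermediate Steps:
$F{\left(J \right)} = \frac{7}{3}$ ($F{\left(J \right)} = 4 \cdot \frac{1}{3} + 1 = \frac{4}{3} + 1 = \frac{7}{3}$)
$F{\left(4 \right)} E{\left(0 \right)} 23 = \frac{7}{3} \cdot 3 \cdot 23 = 7 \cdot 23 = 161$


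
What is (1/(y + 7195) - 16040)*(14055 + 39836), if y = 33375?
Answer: -35069180180909/40570 ≈ -8.6441e+8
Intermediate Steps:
(1/(y + 7195) - 16040)*(14055 + 39836) = (1/(33375 + 7195) - 16040)*(14055 + 39836) = (1/40570 - 16040)*53891 = -650742799/40570*53891 = -35069180180909/40570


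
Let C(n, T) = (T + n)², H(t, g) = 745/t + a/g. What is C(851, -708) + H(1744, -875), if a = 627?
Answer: 31204732387/1526000 ≈ 20449.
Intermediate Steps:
H(t, g) = 627/g + 745/t (H(t, g) = 745/t + 627/g = 627/g + 745/t)
C(851, -708) + H(1744, -875) = (-708 + 851)² + (627/(-875) + 745/1744) = 143² + (627*(-1/875) + 745*(1/1744)) = 20449 + (-627/875 + 745/1744) = 20449 - 441613/1526000 = 31204732387/1526000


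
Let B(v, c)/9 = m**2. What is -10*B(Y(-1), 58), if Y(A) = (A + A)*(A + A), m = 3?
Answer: -810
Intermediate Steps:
Y(A) = 4*A**2 (Y(A) = (2*A)*(2*A) = 4*A**2)
B(v, c) = 81 (B(v, c) = 9*3**2 = 9*9 = 81)
-10*B(Y(-1), 58) = -10*81 = -810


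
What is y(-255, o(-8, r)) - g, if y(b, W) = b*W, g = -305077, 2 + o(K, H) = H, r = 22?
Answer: 299977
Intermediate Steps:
o(K, H) = -2 + H
y(b, W) = W*b
y(-255, o(-8, r)) - g = (-2 + 22)*(-255) - 1*(-305077) = 20*(-255) + 305077 = -5100 + 305077 = 299977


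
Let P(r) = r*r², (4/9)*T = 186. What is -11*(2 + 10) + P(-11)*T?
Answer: -1114311/2 ≈ -5.5716e+5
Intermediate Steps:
T = 837/2 (T = (9/4)*186 = 837/2 ≈ 418.50)
P(r) = r³
-11*(2 + 10) + P(-11)*T = -11*(2 + 10) + (-11)³*(837/2) = -11*12 - 1331*837/2 = -132 - 1114047/2 = -1114311/2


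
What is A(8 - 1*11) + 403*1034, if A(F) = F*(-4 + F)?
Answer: 416723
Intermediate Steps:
A(8 - 1*11) + 403*1034 = (8 - 1*11)*(-4 + (8 - 1*11)) + 403*1034 = (8 - 11)*(-4 + (8 - 11)) + 416702 = -3*(-4 - 3) + 416702 = -3*(-7) + 416702 = 21 + 416702 = 416723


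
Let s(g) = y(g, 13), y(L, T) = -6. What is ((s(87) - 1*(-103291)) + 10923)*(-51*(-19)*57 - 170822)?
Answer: -13201188512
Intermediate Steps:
s(g) = -6
((s(87) - 1*(-103291)) + 10923)*(-51*(-19)*57 - 170822) = ((-6 - 1*(-103291)) + 10923)*(-51*(-19)*57 - 170822) = ((-6 + 103291) + 10923)*(969*57 - 170822) = (103285 + 10923)*(55233 - 170822) = 114208*(-115589) = -13201188512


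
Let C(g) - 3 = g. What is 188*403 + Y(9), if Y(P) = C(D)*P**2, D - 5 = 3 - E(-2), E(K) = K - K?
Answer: 76655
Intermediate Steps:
E(K) = 0
D = 8 (D = 5 + (3 - 1*0) = 5 + (3 + 0) = 5 + 3 = 8)
C(g) = 3 + g
Y(P) = 11*P**2 (Y(P) = (3 + 8)*P**2 = 11*P**2)
188*403 + Y(9) = 188*403 + 11*9**2 = 75764 + 11*81 = 75764 + 891 = 76655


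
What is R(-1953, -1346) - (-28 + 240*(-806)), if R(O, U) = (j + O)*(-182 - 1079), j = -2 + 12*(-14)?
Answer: 2870571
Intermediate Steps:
j = -170 (j = -2 - 168 = -170)
R(O, U) = 214370 - 1261*O (R(O, U) = (-170 + O)*(-182 - 1079) = (-170 + O)*(-1261) = 214370 - 1261*O)
R(-1953, -1346) - (-28 + 240*(-806)) = (214370 - 1261*(-1953)) - (-28 + 240*(-806)) = (214370 + 2462733) - (-28 - 193440) = 2677103 - 1*(-193468) = 2677103 + 193468 = 2870571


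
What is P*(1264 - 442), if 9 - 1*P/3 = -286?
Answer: 727470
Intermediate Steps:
P = 885 (P = 27 - 3*(-286) = 27 + 858 = 885)
P*(1264 - 442) = 885*(1264 - 442) = 885*822 = 727470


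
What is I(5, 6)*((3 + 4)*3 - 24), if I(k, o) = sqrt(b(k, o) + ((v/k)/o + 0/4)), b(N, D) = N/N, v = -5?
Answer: -sqrt(30)/2 ≈ -2.7386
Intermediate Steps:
b(N, D) = 1
I(k, o) = sqrt(1 - 5/(k*o)) (I(k, o) = sqrt(1 + ((-5/k)/o + 0/4)) = sqrt(1 + (-5/(k*o) + 0*(1/4))) = sqrt(1 + (-5/(k*o) + 0)) = sqrt(1 - 5/(k*o)))
I(5, 6)*((3 + 4)*3 - 24) = sqrt(1 - 5/(5*6))*((3 + 4)*3 - 24) = sqrt(1 - 5*1/5*1/6)*(7*3 - 24) = sqrt(1 - 1/6)*(21 - 24) = sqrt(5/6)*(-3) = (sqrt(30)/6)*(-3) = -sqrt(30)/2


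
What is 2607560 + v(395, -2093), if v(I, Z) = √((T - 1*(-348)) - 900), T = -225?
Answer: 2607560 + I*√777 ≈ 2.6076e+6 + 27.875*I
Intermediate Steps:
v(I, Z) = I*√777 (v(I, Z) = √((-225 - 1*(-348)) - 900) = √((-225 + 348) - 900) = √(123 - 900) = √(-777) = I*√777)
2607560 + v(395, -2093) = 2607560 + I*√777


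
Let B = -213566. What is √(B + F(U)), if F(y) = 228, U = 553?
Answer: I*√213338 ≈ 461.89*I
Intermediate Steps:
√(B + F(U)) = √(-213566 + 228) = √(-213338) = I*√213338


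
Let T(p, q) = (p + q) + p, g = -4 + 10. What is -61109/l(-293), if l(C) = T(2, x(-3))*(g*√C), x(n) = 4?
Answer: 61109*I*√293/14064 ≈ 74.375*I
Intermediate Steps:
g = 6
T(p, q) = q + 2*p
l(C) = 48*√C (l(C) = (4 + 2*2)*(6*√C) = (4 + 4)*(6*√C) = 8*(6*√C) = 48*√C)
-61109/l(-293) = -61109*(-I*√293/14064) = -(-61109)*I*√293/14064 = 61109*I*√293/14064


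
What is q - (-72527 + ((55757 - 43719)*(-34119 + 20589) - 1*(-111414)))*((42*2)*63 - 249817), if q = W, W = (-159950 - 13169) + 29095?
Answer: -39817290383849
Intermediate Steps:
W = -144024 (W = -173119 + 29095 = -144024)
q = -144024
q - (-72527 + ((55757 - 43719)*(-34119 + 20589) - 1*(-111414)))*((42*2)*63 - 249817) = -144024 - (-72527 + ((55757 - 43719)*(-34119 + 20589) - 1*(-111414)))*((42*2)*63 - 249817) = -144024 - (-72527 + (12038*(-13530) + 111414))*(84*63 - 249817) = -144024 - (-72527 + (-162874140 + 111414))*(5292 - 249817) = -144024 - (-72527 - 162762726)*(-244525) = -144024 - (-162835253)*(-244525) = -144024 - 1*39817290239825 = -144024 - 39817290239825 = -39817290383849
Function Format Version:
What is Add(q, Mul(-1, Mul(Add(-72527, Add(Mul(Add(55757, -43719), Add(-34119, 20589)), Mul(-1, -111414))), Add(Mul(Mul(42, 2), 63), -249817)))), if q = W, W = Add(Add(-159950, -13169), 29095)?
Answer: -39817290383849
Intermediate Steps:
W = -144024 (W = Add(-173119, 29095) = -144024)
q = -144024
Add(q, Mul(-1, Mul(Add(-72527, Add(Mul(Add(55757, -43719), Add(-34119, 20589)), Mul(-1, -111414))), Add(Mul(Mul(42, 2), 63), -249817)))) = Add(-144024, Mul(-1, Mul(Add(-72527, Add(Mul(Add(55757, -43719), Add(-34119, 20589)), Mul(-1, -111414))), Add(Mul(Mul(42, 2), 63), -249817)))) = Add(-144024, Mul(-1, Mul(Add(-72527, Add(Mul(12038, -13530), 111414)), Add(Mul(84, 63), -249817)))) = Add(-144024, Mul(-1, Mul(Add(-72527, Add(-162874140, 111414)), Add(5292, -249817)))) = Add(-144024, Mul(-1, Mul(Add(-72527, -162762726), -244525))) = Add(-144024, Mul(-1, Mul(-162835253, -244525))) = Add(-144024, Mul(-1, 39817290239825)) = Add(-144024, -39817290239825) = -39817290383849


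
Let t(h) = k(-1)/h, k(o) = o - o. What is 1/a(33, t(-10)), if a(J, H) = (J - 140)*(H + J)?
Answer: -1/3531 ≈ -0.00028321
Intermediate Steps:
k(o) = 0
t(h) = 0 (t(h) = 0/h = 0)
a(J, H) = (-140 + J)*(H + J)
1/a(33, t(-10)) = 1/(33**2 - 140*0 - 140*33 + 0*33) = 1/(1089 + 0 - 4620 + 0) = 1/(-3531) = -1/3531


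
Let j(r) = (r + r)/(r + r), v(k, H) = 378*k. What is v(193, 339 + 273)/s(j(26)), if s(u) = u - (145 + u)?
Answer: -72954/145 ≈ -503.13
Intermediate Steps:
j(r) = 1 (j(r) = (2*r)/((2*r)) = (2*r)*(1/(2*r)) = 1)
s(u) = -145 (s(u) = u + (-145 - u) = -145)
v(193, 339 + 273)/s(j(26)) = (378*193)/(-145) = 72954*(-1/145) = -72954/145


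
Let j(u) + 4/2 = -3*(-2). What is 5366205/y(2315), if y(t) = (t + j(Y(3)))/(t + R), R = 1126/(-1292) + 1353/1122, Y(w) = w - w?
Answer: 1337710835955/249679 ≈ 5.3577e+6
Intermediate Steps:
Y(w) = 0
j(u) = 4 (j(u) = -2 - 3*(-2) = -2 + 6 = 4)
R = 108/323 (R = 1126*(-1/1292) + 1353*(1/1122) = -563/646 + 41/34 = 108/323 ≈ 0.33437)
y(t) = (4 + t)/(108/323 + t) (y(t) = (t + 4)/(t + 108/323) = (4 + t)/(108/323 + t))
5366205/y(2315) = 5366205/((323*(4 + 2315)/(108 + 323*2315))) = 5366205/((323*2319/(108 + 747745))) = 5366205/((323*2319/747853)) = 5366205/((323*(1/747853)*2319)) = 5366205/(749037/747853) = 5366205*(747853/749037) = 1337710835955/249679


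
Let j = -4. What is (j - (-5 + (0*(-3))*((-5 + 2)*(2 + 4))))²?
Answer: 1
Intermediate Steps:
(j - (-5 + (0*(-3))*((-5 + 2)*(2 + 4))))² = (-4 - (-5 + (0*(-3))*((-5 + 2)*(2 + 4))))² = (-4 - (-5 + 0*(-3*6)))² = (-4 - (-5 + 0*(-18)))² = (-4 - (-5 + 0))² = (-4 - 1*(-5))² = (-4 + 5)² = 1² = 1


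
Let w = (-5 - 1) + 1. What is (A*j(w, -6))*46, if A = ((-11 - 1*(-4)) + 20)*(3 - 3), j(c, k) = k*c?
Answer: 0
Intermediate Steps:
w = -5 (w = -6 + 1 = -5)
j(c, k) = c*k
A = 0 (A = ((-11 + 4) + 20)*0 = (-7 + 20)*0 = 13*0 = 0)
(A*j(w, -6))*46 = (0*(-5*(-6)))*46 = (0*30)*46 = 0*46 = 0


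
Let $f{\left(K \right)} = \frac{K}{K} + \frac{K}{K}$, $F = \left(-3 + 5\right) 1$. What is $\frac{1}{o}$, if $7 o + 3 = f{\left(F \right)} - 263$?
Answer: $- \frac{7}{264} \approx -0.026515$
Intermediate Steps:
$F = 2$ ($F = 2 \cdot 1 = 2$)
$f{\left(K \right)} = 2$ ($f{\left(K \right)} = 1 + 1 = 2$)
$o = - \frac{264}{7}$ ($o = - \frac{3}{7} + \frac{2 - 263}{7} = - \frac{3}{7} + \frac{1}{7} \left(-261\right) = - \frac{3}{7} - \frac{261}{7} = - \frac{264}{7} \approx -37.714$)
$\frac{1}{o} = \frac{1}{- \frac{264}{7}} = - \frac{7}{264}$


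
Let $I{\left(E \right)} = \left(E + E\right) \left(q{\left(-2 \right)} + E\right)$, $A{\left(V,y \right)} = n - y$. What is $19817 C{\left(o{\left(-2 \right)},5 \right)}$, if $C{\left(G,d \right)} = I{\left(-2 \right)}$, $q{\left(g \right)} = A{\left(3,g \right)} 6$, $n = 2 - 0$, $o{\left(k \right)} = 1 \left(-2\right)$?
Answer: $-1743896$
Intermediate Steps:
$o{\left(k \right)} = -2$
$n = 2$ ($n = 2 + 0 = 2$)
$A{\left(V,y \right)} = 2 - y$
$q{\left(g \right)} = 12 - 6 g$ ($q{\left(g \right)} = \left(2 - g\right) 6 = 12 - 6 g$)
$I{\left(E \right)} = 2 E \left(24 + E\right)$ ($I{\left(E \right)} = \left(E + E\right) \left(\left(12 - -12\right) + E\right) = 2 E \left(\left(12 + 12\right) + E\right) = 2 E \left(24 + E\right)$)
$C{\left(G,d \right)} = -88$ ($C{\left(G,d \right)} = 2 \left(-2\right) \left(24 - 2\right) = 2 \left(-2\right) 22 = -88$)
$19817 C{\left(o{\left(-2 \right)},5 \right)} = 19817 \left(-88\right) = -1743896$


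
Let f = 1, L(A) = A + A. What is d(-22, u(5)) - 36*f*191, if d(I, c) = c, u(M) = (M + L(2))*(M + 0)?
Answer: -6831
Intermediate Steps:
L(A) = 2*A
u(M) = M*(4 + M) (u(M) = (M + 2*2)*(M + 0) = (M + 4)*M = (4 + M)*M = M*(4 + M))
d(-22, u(5)) - 36*f*191 = 5*(4 + 5) - 36*1*191 = 5*9 - 36*191 = 45 - 6876 = -6831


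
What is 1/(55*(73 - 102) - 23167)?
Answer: -1/24762 ≈ -4.0384e-5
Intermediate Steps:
1/(55*(73 - 102) - 23167) = 1/(55*(-29) - 23167) = 1/(-1595 - 23167) = 1/(-24762) = -1/24762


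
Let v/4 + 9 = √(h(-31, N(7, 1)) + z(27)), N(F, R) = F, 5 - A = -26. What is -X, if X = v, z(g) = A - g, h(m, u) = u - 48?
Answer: 36 - 4*I*√37 ≈ 36.0 - 24.331*I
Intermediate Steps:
A = 31 (A = 5 - 1*(-26) = 5 + 26 = 31)
h(m, u) = -48 + u
z(g) = 31 - g
v = -36 + 4*I*√37 (v = -36 + 4*√((-48 + 7) + (31 - 1*27)) = -36 + 4*√(-41 + (31 - 27)) = -36 + 4*√(-41 + 4) = -36 + 4*√(-37) = -36 + 4*(I*√37) = -36 + 4*I*√37 ≈ -36.0 + 24.331*I)
X = -36 + 4*I*√37 ≈ -36.0 + 24.331*I
-X = -(-36 + 4*I*√37) = 36 - 4*I*√37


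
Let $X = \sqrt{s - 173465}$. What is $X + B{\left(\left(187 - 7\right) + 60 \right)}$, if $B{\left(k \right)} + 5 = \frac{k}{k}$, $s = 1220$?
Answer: $-4 + i \sqrt{172245} \approx -4.0 + 415.02 i$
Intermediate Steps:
$B{\left(k \right)} = -4$ ($B{\left(k \right)} = -5 + \frac{k}{k} = -5 + 1 = -4$)
$X = i \sqrt{172245}$ ($X = \sqrt{1220 - 173465} = \sqrt{-172245} = i \sqrt{172245} \approx 415.02 i$)
$X + B{\left(\left(187 - 7\right) + 60 \right)} = i \sqrt{172245} - 4 = -4 + i \sqrt{172245}$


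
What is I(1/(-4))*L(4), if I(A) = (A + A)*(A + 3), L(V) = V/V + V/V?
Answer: -11/4 ≈ -2.7500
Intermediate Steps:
L(V) = 2 (L(V) = 1 + 1 = 2)
I(A) = 2*A*(3 + A) (I(A) = (2*A)*(3 + A) = 2*A*(3 + A))
I(1/(-4))*L(4) = (2*(3 + 1/(-4))/(-4))*2 = (2*(-¼)*(3 - ¼))*2 = (2*(-¼)*(11/4))*2 = -11/8*2 = -11/4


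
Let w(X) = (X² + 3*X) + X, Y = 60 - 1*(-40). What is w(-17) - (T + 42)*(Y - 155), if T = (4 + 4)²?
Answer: 6051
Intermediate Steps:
T = 64 (T = 8² = 64)
Y = 100 (Y = 60 + 40 = 100)
w(X) = X² + 4*X
w(-17) - (T + 42)*(Y - 155) = -17*(4 - 17) - (64 + 42)*(100 - 155) = -17*(-13) - 106*(-55) = 221 - 1*(-5830) = 221 + 5830 = 6051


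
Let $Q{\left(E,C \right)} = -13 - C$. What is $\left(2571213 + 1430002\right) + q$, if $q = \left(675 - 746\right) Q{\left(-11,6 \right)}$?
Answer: $4002564$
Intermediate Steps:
$q = 1349$ ($q = \left(675 - 746\right) \left(-13 - 6\right) = - 71 \left(-13 - 6\right) = \left(-71\right) \left(-19\right) = 1349$)
$\left(2571213 + 1430002\right) + q = \left(2571213 + 1430002\right) + 1349 = 4001215 + 1349 = 4002564$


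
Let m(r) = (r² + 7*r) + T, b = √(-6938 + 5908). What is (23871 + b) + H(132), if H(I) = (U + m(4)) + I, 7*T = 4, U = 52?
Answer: 168697/7 + I*√1030 ≈ 24100.0 + 32.094*I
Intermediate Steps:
b = I*√1030 (b = √(-1030) = I*√1030 ≈ 32.094*I)
T = 4/7 (T = (⅐)*4 = 4/7 ≈ 0.57143)
m(r) = 4/7 + r² + 7*r (m(r) = (r² + 7*r) + 4/7 = 4/7 + r² + 7*r)
H(I) = 676/7 + I (H(I) = (52 + (4/7 + 4² + 7*4)) + I = (52 + (4/7 + 16 + 28)) + I = (52 + 312/7) + I = 676/7 + I)
(23871 + b) + H(132) = (23871 + I*√1030) + (676/7 + 132) = (23871 + I*√1030) + 1600/7 = 168697/7 + I*√1030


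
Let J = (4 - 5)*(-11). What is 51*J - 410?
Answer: 151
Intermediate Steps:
J = 11 (J = -1*(-11) = 11)
51*J - 410 = 51*11 - 410 = 561 - 410 = 151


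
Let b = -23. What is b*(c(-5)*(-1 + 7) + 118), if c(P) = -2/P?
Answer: -13846/5 ≈ -2769.2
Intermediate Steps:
b*(c(-5)*(-1 + 7) + 118) = -23*((-2/(-5))*(-1 + 7) + 118) = -23*(-2*(-1/5)*6 + 118) = -23*((2/5)*6 + 118) = -23*(12/5 + 118) = -23*602/5 = -13846/5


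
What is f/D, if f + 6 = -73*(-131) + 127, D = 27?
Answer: 1076/3 ≈ 358.67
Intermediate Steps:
f = 9684 (f = -6 + (-73*(-131) + 127) = -6 + (9563 + 127) = -6 + 9690 = 9684)
f/D = 9684/27 = 9684*(1/27) = 1076/3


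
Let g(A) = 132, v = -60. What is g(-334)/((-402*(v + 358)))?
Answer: -11/9983 ≈ -0.0011019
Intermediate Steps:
g(-334)/((-402*(v + 358))) = 132/((-402*(-60 + 358))) = 132/((-402*298)) = 132/(-119796) = 132*(-1/119796) = -11/9983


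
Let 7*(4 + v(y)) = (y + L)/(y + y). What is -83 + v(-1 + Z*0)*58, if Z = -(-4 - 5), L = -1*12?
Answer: -1828/7 ≈ -261.14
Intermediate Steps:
L = -12
Z = 9 (Z = -1*(-9) = 9)
v(y) = -4 + (-12 + y)/(14*y) (v(y) = -4 + ((y - 12)/(y + y))/7 = -4 + ((-12 + y)/((2*y)))/7 = -4 + ((-12 + y)*(1/(2*y)))/7 = -4 + ((-12 + y)/(2*y))/7 = -4 + (-12 + y)/(14*y))
-83 + v(-1 + Z*0)*58 = -83 + ((-12 - 55*(-1 + 9*0))/(14*(-1 + 9*0)))*58 = -83 + ((-12 - 55*(-1 + 0))/(14*(-1 + 0)))*58 = -83 + ((1/14)*(-12 - 55*(-1))/(-1))*58 = -83 + ((1/14)*(-1)*(-12 + 55))*58 = -83 + ((1/14)*(-1)*43)*58 = -83 - 43/14*58 = -83 - 1247/7 = -1828/7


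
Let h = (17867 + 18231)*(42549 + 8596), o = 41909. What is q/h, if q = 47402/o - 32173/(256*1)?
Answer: -267240669/3961535779271168 ≈ -6.7459e-8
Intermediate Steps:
q = -1336203345/10728704 (q = 47402/41909 - 32173/(256*1) = 47402*(1/41909) - 32173/256 = 47402/41909 - 32173*1/256 = 47402/41909 - 32173/256 = -1336203345/10728704 ≈ -124.54)
h = 1846232210 (h = 36098*51145 = 1846232210)
q/h = -1336203345/10728704/1846232210 = -1336203345/10728704*1/1846232210 = -267240669/3961535779271168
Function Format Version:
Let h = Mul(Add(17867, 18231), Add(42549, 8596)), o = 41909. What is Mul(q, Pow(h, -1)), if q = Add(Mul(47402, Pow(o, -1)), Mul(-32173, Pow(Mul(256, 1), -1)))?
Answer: Rational(-267240669, 3961535779271168) ≈ -6.7459e-8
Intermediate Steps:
q = Rational(-1336203345, 10728704) (q = Add(Mul(47402, Pow(41909, -1)), Mul(-32173, Pow(Mul(256, 1), -1))) = Add(Mul(47402, Rational(1, 41909)), Mul(-32173, Pow(256, -1))) = Add(Rational(47402, 41909), Mul(-32173, Rational(1, 256))) = Add(Rational(47402, 41909), Rational(-32173, 256)) = Rational(-1336203345, 10728704) ≈ -124.54)
h = 1846232210 (h = Mul(36098, 51145) = 1846232210)
Mul(q, Pow(h, -1)) = Mul(Rational(-1336203345, 10728704), Pow(1846232210, -1)) = Mul(Rational(-1336203345, 10728704), Rational(1, 1846232210)) = Rational(-267240669, 3961535779271168)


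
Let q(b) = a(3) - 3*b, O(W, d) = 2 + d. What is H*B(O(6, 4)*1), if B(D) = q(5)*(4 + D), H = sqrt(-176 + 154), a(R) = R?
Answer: -120*I*sqrt(22) ≈ -562.85*I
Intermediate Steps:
q(b) = 3 - 3*b
H = I*sqrt(22) (H = sqrt(-22) = I*sqrt(22) ≈ 4.6904*I)
B(D) = -48 - 12*D (B(D) = (3 - 3*5)*(4 + D) = (3 - 15)*(4 + D) = -12*(4 + D) = -48 - 12*D)
H*B(O(6, 4)*1) = (I*sqrt(22))*(-48 - 12*(2 + 4)) = (I*sqrt(22))*(-48 - 72) = (I*sqrt(22))*(-120) = -120*I*sqrt(22)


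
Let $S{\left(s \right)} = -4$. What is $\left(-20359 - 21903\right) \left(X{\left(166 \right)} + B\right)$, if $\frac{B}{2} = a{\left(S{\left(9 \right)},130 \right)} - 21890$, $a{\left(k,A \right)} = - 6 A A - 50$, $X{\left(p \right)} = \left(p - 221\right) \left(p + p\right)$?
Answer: $11196894280$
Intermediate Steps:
$X{\left(p \right)} = 2 p \left(-221 + p\right)$ ($X{\left(p \right)} = \left(-221 + p\right) 2 p = 2 p \left(-221 + p\right)$)
$a{\left(k,A \right)} = -50 - 6 A^{2}$ ($a{\left(k,A \right)} = - 6 A^{2} - 50 = -50 - 6 A^{2}$)
$B = -246680$ ($B = 2 \left(\left(-50 - 6 \cdot 130^{2}\right) - 21890\right) = 2 \left(\left(-50 - 101400\right) - 21890\right) = 2 \left(-101450 - 21890\right) = 2 \left(-123340\right) = -246680$)
$\left(-20359 - 21903\right) \left(X{\left(166 \right)} + B\right) = \left(-20359 - 21903\right) \left(2 \cdot 166 \left(-221 + 166\right) - 246680\right) = - 42262 \left(2 \cdot 166 \left(-55\right) - 246680\right) = - 42262 \left(-18260 - 246680\right) = \left(-42262\right) \left(-264940\right) = 11196894280$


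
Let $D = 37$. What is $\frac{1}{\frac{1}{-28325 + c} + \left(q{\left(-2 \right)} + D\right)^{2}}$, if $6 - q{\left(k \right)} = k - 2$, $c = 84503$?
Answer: $\frac{56178}{124097203} \approx 0.00045269$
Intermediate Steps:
$q{\left(k \right)} = 8 - k$ ($q{\left(k \right)} = 6 - \left(k - 2\right) = 6 - \left(-2 + k\right) = 8 - k$)
$\frac{1}{\frac{1}{-28325 + c} + \left(q{\left(-2 \right)} + D\right)^{2}} = \frac{1}{\frac{1}{-28325 + 84503} + \left(\left(8 - -2\right) + 37\right)^{2}} = \frac{1}{\frac{1}{56178} + \left(\left(8 + 2\right) + 37\right)^{2}} = \frac{1}{\frac{1}{56178} + \left(10 + 37\right)^{2}} = \frac{1}{\frac{1}{56178} + 47^{2}} = \frac{1}{\frac{1}{56178} + 2209} = \frac{1}{\frac{124097203}{56178}} = \frac{56178}{124097203}$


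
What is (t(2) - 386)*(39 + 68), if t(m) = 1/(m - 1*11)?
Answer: -371825/9 ≈ -41314.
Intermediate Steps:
t(m) = 1/(-11 + m) (t(m) = 1/(m - 11) = 1/(-11 + m))
(t(2) - 386)*(39 + 68) = (1/(-11 + 2) - 386)*(39 + 68) = (1/(-9) - 386)*107 = (-⅑ - 386)*107 = -3475/9*107 = -371825/9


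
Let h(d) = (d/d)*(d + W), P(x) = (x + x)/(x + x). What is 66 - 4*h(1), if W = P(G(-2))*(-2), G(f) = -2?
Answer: 70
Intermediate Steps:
P(x) = 1 (P(x) = (2*x)/((2*x)) = (2*x)*(1/(2*x)) = 1)
W = -2 (W = 1*(-2) = -2)
h(d) = -2 + d (h(d) = (d/d)*(d - 2) = 1*(-2 + d) = -2 + d)
66 - 4*h(1) = 66 - 4*(-2 + 1) = 66 - 4*(-1) = 66 + 4 = 70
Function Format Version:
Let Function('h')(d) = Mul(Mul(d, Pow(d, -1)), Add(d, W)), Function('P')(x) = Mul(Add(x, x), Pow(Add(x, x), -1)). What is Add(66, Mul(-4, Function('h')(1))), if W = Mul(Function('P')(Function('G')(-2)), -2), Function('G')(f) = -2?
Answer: 70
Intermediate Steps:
Function('P')(x) = 1 (Function('P')(x) = Mul(Mul(2, x), Pow(Mul(2, x), -1)) = Mul(Mul(2, x), Mul(Rational(1, 2), Pow(x, -1))) = 1)
W = -2 (W = Mul(1, -2) = -2)
Function('h')(d) = Add(-2, d) (Function('h')(d) = Mul(Mul(d, Pow(d, -1)), Add(d, -2)) = Mul(1, Add(-2, d)) = Add(-2, d))
Add(66, Mul(-4, Function('h')(1))) = Add(66, Mul(-4, Add(-2, 1))) = Add(66, Mul(-4, -1)) = Add(66, 4) = 70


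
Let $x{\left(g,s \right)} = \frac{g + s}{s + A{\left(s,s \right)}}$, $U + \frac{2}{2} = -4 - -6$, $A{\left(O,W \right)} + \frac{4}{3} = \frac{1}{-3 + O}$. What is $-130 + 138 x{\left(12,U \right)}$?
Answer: $- \frac{11414}{5} \approx -2282.8$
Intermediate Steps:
$A{\left(O,W \right)} = - \frac{4}{3} + \frac{1}{-3 + O}$
$U = 1$ ($U = -1 - -2 = -1 + \left(-4 + 6\right) = -1 + 2 = 1$)
$x{\left(g,s \right)} = \frac{g + s}{s + \frac{15 - 4 s}{3 \left(-3 + s\right)}}$
$-130 + 138 x{\left(12,U \right)} = -130 + 138 \frac{3 \left(-3 + 1\right) \left(12 + 1\right)}{15 - 4 + 3 \cdot 1 \left(-3 + 1\right)} = -130 + 138 \cdot 3 \frac{1}{15 - 4 + 3 \cdot 1 \left(-2\right)} \left(-2\right) 13 = -130 + 138 \cdot 3 \frac{1}{15 - 4 - 6} \left(-2\right) 13 = -130 + 138 \cdot 3 \cdot \frac{1}{5} \left(-2\right) 13 = -130 + 138 \left(- \frac{78}{5}\right) = -130 - \frac{10764}{5} = - \frac{11414}{5}$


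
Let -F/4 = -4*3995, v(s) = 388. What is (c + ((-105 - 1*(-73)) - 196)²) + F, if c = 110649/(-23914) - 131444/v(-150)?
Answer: 24369188175/210878 ≈ 1.1556e+5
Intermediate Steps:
F = 63920 (F = -(-16)*3995 = -4*(-15980) = 63920)
c = -72415537/210878 (c = 110649/(-23914) - 131444/388 = 110649*(-1/23914) - 131444*1/388 = -10059/2174 - 32861/97 = -72415537/210878 ≈ -343.40)
(c + ((-105 - 1*(-73)) - 196)²) + F = (-72415537/210878 + ((-105 - 1*(-73)) - 196)²) + 63920 = (-72415537/210878 + ((-105 + 73) - 196)²) + 63920 = (-72415537/210878 + (-32 - 196)²) + 63920 = (-72415537/210878 + (-228)²) + 63920 = (-72415537/210878 + 51984) + 63920 = 10889866415/210878 + 63920 = 24369188175/210878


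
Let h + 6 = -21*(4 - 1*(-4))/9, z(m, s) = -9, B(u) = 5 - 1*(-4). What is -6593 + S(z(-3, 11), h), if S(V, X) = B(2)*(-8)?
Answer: -6665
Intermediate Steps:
B(u) = 9 (B(u) = 5 + 4 = 9)
h = -74/3 (h = -6 - 21*(4 - 1*(-4))/9 = -6 - 21*(4 + 4)/9 = -6 - 168/9 = -6 - 21*8/9 = -6 - 56/3 = -74/3 ≈ -24.667)
S(V, X) = -72 (S(V, X) = 9*(-8) = -72)
-6593 + S(z(-3, 11), h) = -6593 - 72 = -6665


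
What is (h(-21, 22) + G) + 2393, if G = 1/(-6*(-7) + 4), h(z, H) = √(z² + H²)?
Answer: 110079/46 + 5*√37 ≈ 2423.4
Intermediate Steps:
h(z, H) = √(H² + z²)
G = 1/46 (G = 1/(42 + 4) = 1/46 ≈ 0.021739)
(h(-21, 22) + G) + 2393 = (√(22² + (-21)²) + 1/46) + 2393 = (√(484 + 441) + 1/46) + 2393 = (√925 + 1/46) + 2393 = (5*√37 + 1/46) + 2393 = (1/46 + 5*√37) + 2393 = 110079/46 + 5*√37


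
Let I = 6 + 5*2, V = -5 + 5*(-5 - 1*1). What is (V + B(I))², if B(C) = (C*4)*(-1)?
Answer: 9801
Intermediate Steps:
V = -35 (V = -5 + 5*(-5 - 1) = -5 + 5*(-6) = -5 - 30 = -35)
I = 16 (I = 6 + 10 = 16)
B(C) = -4*C (B(C) = (4*C)*(-1) = -4*C)
(V + B(I))² = (-35 - 4*16)² = (-35 - 64)² = (-99)² = 9801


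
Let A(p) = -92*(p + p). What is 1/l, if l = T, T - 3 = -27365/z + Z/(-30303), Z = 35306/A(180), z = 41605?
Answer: 4175624915280/9780573473813 ≈ 0.42693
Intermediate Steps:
A(p) = -184*p
Z = -17653/16560 (Z = 35306/((-184*180)) = 35306/(-33120) = 35306*(-1/33120) = -17653/16560 ≈ -1.0660)
T = 9780573473813/4175624915280 (T = 3 + (-27365/41605 - 17653/16560/(-30303)) = 3 + (-27365*1/41605 - 17653/16560*(-1/30303)) = 3 + (-5473/8321 + 17653/501817680) = 3 - 2746301272027/4175624915280 = 9780573473813/4175624915280 ≈ 2.3423)
l = 9780573473813/4175624915280 ≈ 2.3423
1/l = 1/(9780573473813/4175624915280) = 4175624915280/9780573473813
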